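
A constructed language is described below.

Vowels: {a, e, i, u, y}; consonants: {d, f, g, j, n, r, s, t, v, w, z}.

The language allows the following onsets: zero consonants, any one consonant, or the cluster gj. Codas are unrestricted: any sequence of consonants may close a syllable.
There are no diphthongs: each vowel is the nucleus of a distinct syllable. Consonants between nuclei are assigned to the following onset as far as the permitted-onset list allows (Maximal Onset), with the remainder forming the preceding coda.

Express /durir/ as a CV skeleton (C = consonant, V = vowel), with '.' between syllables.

Vowels present: u, i; each is a nucleus, giving 2 syllables.
/u…i/ gap (V1→V2): just /r/ — single C goes to the following onset.
Syllabification: du.rir.
Mapping each syllable to C/V: /du/ → CV, /rir/ → CVC.

CV.CVC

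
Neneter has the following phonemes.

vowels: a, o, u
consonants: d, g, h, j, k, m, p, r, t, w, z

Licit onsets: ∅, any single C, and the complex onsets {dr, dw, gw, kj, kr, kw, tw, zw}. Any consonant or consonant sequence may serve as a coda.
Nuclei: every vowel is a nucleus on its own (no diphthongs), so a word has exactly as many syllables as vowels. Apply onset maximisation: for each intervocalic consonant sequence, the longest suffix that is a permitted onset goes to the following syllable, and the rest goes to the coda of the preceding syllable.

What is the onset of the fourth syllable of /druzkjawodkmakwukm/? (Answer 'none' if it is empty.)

The vowels are u, a, o, a, u — 5 nuclei, so 5 syllables.
/u…a/ gap (V1→V2): cluster /zkj/ — the longest permitted-onset suffix is /kj/; onset = /kj/, preceding coda = /z/.
/a…o/ gap (V2→V3): /w/ → onset of the next syllable (single consonants are always licit onsets).
/o…a/ gap (V3→V4): /dkm/ — longest licit onset from the right is /m/, leaving /dk/ as coda.
/a…u/ gap (V4→V5): cluster /kw/ — /kw/ is itself a permitted onset, so the whole cluster goes right; preceding coda = ∅.
Syllabification: druz.kja.wodk.ma.kwukm.
Syllable 4 is /ma/: onset /m/, nucleus /a/, coda ∅.

m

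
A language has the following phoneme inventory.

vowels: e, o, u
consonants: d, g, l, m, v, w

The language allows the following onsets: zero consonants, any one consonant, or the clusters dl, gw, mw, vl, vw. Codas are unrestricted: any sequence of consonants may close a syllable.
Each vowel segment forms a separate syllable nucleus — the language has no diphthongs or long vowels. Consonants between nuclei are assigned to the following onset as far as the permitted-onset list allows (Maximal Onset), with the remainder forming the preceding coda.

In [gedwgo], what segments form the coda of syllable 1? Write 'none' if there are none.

Nuclei (vowels): e, o → 2 syllables.
Between /e/ (V1) and /o/ (V2): /dwg/; trying suffixes from longest down, /g/ is the first permitted one, so coda /dw/ | onset /g/.
Putting it together: gedw.go.
Syllable 1 is /gedw/: onset /g/, nucleus /e/, coda /dw/.

dw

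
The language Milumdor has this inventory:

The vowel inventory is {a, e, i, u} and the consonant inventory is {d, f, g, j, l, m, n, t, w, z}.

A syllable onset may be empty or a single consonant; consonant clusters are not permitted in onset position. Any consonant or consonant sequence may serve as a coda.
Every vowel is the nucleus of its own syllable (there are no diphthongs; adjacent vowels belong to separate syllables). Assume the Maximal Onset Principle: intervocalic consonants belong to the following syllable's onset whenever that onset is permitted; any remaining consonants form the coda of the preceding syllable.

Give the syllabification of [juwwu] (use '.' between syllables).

The vowels are u, u — 2 nuclei, so 2 syllables.
/u…u/ gap (V1→V2): /ww/ — longest licit onset from the right is /w/, leaving /w/ as coda.

juw.wu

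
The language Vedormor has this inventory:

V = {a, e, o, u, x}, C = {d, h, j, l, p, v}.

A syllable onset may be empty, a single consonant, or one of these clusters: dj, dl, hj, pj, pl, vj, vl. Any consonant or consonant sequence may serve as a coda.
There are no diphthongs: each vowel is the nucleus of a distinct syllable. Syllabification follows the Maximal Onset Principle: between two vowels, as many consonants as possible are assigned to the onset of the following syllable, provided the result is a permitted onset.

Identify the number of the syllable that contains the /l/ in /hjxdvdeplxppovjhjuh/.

The vowels are x, e, x, o, u — 5 nuclei, so 5 syllables.
σ1/σ2 boundary: /dvd/ — longest licit onset from the right is /d/, leaving /dv/ as coda.
σ2/σ3 boundary: cluster /pl/ — /pl/ is itself a permitted onset, so the whole cluster goes right; preceding coda = ∅.
σ3/σ4 boundary: /pp/ splits as /p/ + /p/ (/p/ is the longest suffix that is a licit onset).
σ4/σ5 boundary: /vjhj/ splits as /vj/ + /hj/ (/hj/ is the longest suffix that is a licit onset).
Syllabification: hjxdv.de.plxp.povj.hjuh.
The /l/ is in the onset of syllable 3 (/plxp/).

3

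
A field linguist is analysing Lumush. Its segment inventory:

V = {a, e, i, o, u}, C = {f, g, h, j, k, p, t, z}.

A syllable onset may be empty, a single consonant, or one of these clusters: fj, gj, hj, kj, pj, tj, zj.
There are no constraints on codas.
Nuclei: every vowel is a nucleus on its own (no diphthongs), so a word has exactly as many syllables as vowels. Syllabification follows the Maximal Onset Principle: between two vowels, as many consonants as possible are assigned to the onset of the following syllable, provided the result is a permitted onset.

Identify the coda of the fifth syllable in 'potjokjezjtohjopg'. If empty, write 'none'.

pg

Vowels present: o, o, e, o, o; each is a nucleus, giving 5 syllables.
Between /o/ (V1) and /o/ (V2): /tj/ — entire cluster is a permitted onset → onset /tj/, coda ∅.
Between /o/ (V2) and /e/ (V3): /kj/ is a licit onset in full, so it all attaches to the next syllable.
Between /e/ (V3) and /o/ (V4): /zjt/ — longest licit onset from the right is /t/, leaving /zj/ as coda.
Between /o/ (V4) and /o/ (V5): /hj/ is a licit onset in full, so it all attaches to the next syllable.
Putting it together: po.tjo.kjezj.to.hjopg.
Syllable 5 is /hjopg/: onset /hj/, nucleus /o/, coda /pg/.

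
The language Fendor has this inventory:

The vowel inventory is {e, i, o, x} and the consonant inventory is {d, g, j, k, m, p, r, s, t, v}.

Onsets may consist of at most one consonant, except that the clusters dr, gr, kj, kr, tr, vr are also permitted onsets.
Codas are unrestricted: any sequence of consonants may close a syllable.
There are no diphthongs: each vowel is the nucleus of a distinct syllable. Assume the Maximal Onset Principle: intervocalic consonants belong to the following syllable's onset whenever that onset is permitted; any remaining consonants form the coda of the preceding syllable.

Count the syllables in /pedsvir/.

Vowels present: e, i; each is a nucleus, giving 2 syllables.

2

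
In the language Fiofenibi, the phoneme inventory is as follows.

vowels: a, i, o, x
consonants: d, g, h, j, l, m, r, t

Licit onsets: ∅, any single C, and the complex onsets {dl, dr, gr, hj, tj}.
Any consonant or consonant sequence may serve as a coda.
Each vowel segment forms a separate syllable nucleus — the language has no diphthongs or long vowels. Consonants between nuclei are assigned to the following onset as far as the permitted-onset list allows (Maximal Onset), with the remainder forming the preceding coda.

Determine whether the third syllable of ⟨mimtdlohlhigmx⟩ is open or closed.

closed

Vowels present: i, o, i, x; each is a nucleus, giving 4 syllables.
/i…o/ gap (V1→V2): cluster /mtdl/ — the longest permitted-onset suffix is /dl/; onset = /dl/, preceding coda = /mt/.
/o…i/ gap (V2→V3): cluster /hlh/ — the longest permitted-onset suffix is /h/; onset = /h/, preceding coda = /hl/.
/i…x/ gap (V3→V4): /gm/; trying suffixes from longest down, /m/ is the first permitted one, so coda /g/ | onset /m/.
Result: mimt.dlohl.hig.mx.
Syllable 3 is /hig/ with coda /g/, so it is closed.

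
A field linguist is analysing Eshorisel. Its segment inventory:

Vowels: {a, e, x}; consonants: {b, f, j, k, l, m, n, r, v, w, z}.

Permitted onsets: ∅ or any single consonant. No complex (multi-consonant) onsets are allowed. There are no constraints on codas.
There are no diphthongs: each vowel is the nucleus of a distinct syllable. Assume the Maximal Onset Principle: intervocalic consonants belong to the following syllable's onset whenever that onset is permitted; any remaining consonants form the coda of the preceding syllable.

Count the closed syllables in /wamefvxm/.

The vowels are a, e, x — 3 nuclei, so 3 syllables.
/a…e/ gap (V1→V2): /m/ is a single consonant, so it becomes the next onset.
/e…x/ gap (V2→V3): /fv/ — longest licit onset from the right is /v/, leaving /f/ as coda.
So the parse is wa.mef.vxm.
Classifying each syllable: /wa/ (open), /mef/ (closed), /vxm/ (closed).
Closed syllables: 2.

2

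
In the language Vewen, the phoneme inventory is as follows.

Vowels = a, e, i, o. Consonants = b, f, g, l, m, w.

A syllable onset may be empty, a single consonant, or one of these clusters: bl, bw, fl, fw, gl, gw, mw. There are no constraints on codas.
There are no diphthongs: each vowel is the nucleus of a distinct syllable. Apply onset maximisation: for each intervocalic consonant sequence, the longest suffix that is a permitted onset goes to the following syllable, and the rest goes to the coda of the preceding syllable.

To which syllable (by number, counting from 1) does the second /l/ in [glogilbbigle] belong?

Vowels present: o, i, i, e; each is a nucleus, giving 4 syllables.
Between /o/ (V1) and /i/ (V2): just /g/ — single C goes to the following onset.
Between /i/ (V2) and /i/ (V3): cluster /lbb/ — the longest permitted-onset suffix is /b/; onset = /b/, preceding coda = /lb/.
Between /i/ (V3) and /e/ (V4): cluster /gl/ — /gl/ is itself a permitted onset, so the whole cluster goes right; preceding coda = ∅.
Result: glo.gilb.bi.gle.
The second /l/ is in the coda of syllable 2 (/gilb/).

2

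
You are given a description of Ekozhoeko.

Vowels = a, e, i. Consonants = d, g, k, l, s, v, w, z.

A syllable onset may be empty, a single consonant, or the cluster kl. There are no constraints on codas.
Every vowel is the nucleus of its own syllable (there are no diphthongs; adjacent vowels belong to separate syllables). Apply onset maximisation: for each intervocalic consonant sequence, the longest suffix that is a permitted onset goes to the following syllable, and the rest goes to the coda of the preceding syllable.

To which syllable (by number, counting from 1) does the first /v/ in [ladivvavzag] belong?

2

The vowels are a, i, a, a — 4 nuclei, so 4 syllables.
σ1/σ2 boundary: just /d/ — single C goes to the following onset.
σ2/σ3 boundary: /vv/; trying suffixes from longest down, /v/ is the first permitted one, so coda /v/ | onset /v/.
σ3/σ4 boundary: /vz/ splits as /v/ + /z/ (/z/ is the longest suffix that is a licit onset).
Putting it together: la.div.vav.zag.
The first /v/ is in the coda of syllable 2 (/div/).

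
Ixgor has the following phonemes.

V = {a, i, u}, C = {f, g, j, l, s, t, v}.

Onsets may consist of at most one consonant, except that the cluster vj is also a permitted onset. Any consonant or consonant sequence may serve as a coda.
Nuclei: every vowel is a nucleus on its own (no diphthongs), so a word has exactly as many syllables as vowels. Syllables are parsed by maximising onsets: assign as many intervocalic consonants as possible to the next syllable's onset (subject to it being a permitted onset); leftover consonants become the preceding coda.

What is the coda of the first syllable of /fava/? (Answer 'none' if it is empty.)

Nuclei (vowels): a, a → 2 syllables.
σ1/σ2 boundary: just /v/ — single C goes to the following onset.
Result: fa.va.
Syllable 1 is /fa/: onset /f/, nucleus /a/, coda ∅.

none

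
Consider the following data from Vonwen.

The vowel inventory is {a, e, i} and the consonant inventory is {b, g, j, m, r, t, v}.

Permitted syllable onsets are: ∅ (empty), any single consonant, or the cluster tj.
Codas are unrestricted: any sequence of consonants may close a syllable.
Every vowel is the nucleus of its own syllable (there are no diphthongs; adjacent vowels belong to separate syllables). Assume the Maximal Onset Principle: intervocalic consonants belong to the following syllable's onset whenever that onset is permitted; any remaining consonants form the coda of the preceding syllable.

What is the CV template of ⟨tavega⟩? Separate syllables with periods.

CV.CV.CV

Nuclei (vowels): a, e, a → 3 syllables.
/a…e/ gap (V1→V2): /v/ is a single consonant, so it becomes the next onset.
/e…a/ gap (V2→V3): /g/ → onset of the next syllable (single consonants are always licit onsets).
Putting it together: ta.ve.ga.
Mapping each syllable to C/V: /ta/ → CV, /ve/ → CV, /ga/ → CV.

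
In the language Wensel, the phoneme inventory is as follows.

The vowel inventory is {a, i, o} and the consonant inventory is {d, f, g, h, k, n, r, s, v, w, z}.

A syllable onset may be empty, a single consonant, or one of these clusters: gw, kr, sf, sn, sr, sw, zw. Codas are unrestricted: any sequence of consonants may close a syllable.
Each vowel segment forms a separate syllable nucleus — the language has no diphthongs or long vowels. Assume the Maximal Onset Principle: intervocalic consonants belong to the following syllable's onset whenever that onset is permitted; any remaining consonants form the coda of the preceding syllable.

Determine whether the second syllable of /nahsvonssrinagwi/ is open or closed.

closed

Vowels present: a, o, i, a, i; each is a nucleus, giving 5 syllables.
/a…o/ gap (V1→V2): /hsv/ splits as /hs/ + /v/ (/v/ is the longest suffix that is a licit onset).
/o…i/ gap (V2→V3): /nssr/; trying suffixes from longest down, /sr/ is the first permitted one, so coda /ns/ | onset /sr/.
/i…a/ gap (V3→V4): /n/ is a single consonant, so it becomes the next onset.
/a…i/ gap (V4→V5): cluster /gw/ — /gw/ is itself a permitted onset, so the whole cluster goes right; preceding coda = ∅.
Result: nahs.vons.sri.na.gwi.
Syllable 2 is /vons/ with coda /ns/, so it is closed.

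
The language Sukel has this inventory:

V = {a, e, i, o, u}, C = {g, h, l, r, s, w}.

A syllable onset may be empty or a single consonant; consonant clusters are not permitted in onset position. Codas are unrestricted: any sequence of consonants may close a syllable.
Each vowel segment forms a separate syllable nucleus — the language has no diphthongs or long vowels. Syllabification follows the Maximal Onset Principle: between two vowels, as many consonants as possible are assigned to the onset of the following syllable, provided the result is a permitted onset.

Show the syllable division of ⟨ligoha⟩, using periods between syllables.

li.go.ha

Nuclei (vowels): i, o, a → 3 syllables.
/i…o/ gap (V1→V2): just /g/ — single C goes to the following onset.
/o…a/ gap (V2→V3): /h/ is a single consonant, so it becomes the next onset.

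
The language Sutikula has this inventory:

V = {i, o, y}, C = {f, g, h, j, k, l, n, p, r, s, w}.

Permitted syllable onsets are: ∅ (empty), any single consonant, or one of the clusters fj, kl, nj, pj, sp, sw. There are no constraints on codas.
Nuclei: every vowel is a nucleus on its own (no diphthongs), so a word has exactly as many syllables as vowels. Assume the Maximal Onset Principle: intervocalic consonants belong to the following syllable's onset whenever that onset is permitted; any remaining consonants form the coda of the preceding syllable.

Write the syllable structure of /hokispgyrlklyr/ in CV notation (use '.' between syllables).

Vowels present: o, i, y, y; each is a nucleus, giving 4 syllables.
/o…i/ gap (V1→V2): /k/ → onset of the next syllable (single consonants are always licit onsets).
/i…y/ gap (V2→V3): /spg/ — longest licit onset from the right is /g/, leaving /sp/ as coda.
/y…y/ gap (V3→V4): /rlkl/ splits as /rl/ + /kl/ (/kl/ is the longest suffix that is a licit onset).
So the parse is ho.kisp.gyrl.klyr.
Mapping each syllable to C/V: /ho/ → CV, /kisp/ → CVCC, /gyrl/ → CVCC, /klyr/ → CCVC.

CV.CVCC.CVCC.CCVC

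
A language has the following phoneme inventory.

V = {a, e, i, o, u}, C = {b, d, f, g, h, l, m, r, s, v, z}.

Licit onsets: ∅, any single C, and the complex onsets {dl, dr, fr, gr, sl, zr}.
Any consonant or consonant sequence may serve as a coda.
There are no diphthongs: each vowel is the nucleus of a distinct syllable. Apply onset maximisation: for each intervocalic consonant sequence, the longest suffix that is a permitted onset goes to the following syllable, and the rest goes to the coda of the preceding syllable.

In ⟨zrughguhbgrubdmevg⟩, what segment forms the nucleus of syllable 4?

Vowels present: u, u, u, e; each is a nucleus, giving 4 syllables.
The fourth nucleus (vowel 4 from the left) is /e/.

e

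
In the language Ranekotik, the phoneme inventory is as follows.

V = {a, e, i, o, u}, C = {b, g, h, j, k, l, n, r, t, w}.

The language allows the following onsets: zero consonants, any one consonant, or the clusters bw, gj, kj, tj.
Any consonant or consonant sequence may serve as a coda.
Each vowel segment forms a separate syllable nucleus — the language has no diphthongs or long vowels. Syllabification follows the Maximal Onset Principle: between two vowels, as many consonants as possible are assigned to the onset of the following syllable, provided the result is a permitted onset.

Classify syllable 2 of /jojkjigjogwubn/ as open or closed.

open

The vowels are o, i, o, u — 4 nuclei, so 4 syllables.
/o…i/ gap (V1→V2): /jkj/; trying suffixes from longest down, /kj/ is the first permitted one, so coda /j/ | onset /kj/.
/i…o/ gap (V2→V3): /gj/ — entire cluster is a permitted onset → onset /gj/, coda ∅.
/o…u/ gap (V3→V4): cluster /gw/ — the longest permitted-onset suffix is /w/; onset = /w/, preceding coda = /g/.
Result: joj.kji.gjog.wubn.
Syllable 2 is /kji/; it ends in its nucleus with no coda, so it is open.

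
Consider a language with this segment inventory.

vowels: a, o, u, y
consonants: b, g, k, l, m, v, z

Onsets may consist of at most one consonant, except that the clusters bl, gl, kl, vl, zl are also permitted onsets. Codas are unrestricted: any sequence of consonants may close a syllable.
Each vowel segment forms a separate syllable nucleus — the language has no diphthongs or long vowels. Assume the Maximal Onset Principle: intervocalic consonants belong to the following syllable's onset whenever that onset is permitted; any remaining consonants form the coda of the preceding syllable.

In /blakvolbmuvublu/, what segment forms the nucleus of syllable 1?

The vowels are a, o, u, u, u — 5 nuclei, so 5 syllables.
The first nucleus (vowel 1 from the left) is /a/.

a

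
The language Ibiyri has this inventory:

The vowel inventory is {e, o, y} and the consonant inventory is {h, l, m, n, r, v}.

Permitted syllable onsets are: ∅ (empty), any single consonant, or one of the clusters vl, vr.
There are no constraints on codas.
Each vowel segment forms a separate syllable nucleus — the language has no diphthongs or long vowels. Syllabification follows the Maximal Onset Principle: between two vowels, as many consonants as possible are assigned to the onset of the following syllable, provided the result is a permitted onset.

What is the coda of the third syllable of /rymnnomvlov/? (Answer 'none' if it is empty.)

v

The vowels are y, o, o — 3 nuclei, so 3 syllables.
Between /y/ (V1) and /o/ (V2): cluster /mnn/ — the longest permitted-onset suffix is /n/; onset = /n/, preceding coda = /mn/.
Between /o/ (V2) and /o/ (V3): cluster /mvl/ — the longest permitted-onset suffix is /vl/; onset = /vl/, preceding coda = /m/.
Syllabification: rymn.nom.vlov.
Syllable 3 is /vlov/: onset /vl/, nucleus /o/, coda /v/.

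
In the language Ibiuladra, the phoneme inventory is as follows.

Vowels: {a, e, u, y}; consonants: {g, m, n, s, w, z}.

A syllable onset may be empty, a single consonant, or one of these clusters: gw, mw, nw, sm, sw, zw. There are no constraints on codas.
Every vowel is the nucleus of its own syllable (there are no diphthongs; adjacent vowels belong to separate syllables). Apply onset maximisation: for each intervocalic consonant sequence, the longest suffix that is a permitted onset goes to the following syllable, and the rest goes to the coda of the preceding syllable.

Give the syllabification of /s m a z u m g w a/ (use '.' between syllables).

sma.zum.gwa

Nuclei (vowels): a, u, a → 3 syllables.
V1 /a/ – V2 /u/: just /z/ — single C goes to the following onset.
V2 /u/ – V3 /a/: /mgw/ — longest licit onset from the right is /gw/, leaving /m/ as coda.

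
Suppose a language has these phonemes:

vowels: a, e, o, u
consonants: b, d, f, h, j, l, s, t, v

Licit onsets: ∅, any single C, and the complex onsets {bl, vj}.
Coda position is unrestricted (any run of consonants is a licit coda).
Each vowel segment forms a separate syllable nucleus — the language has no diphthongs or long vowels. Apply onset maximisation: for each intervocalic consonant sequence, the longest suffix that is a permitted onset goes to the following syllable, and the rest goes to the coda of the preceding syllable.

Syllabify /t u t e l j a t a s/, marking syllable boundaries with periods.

tu.tel.ja.tas

Nuclei (vowels): u, e, a, a → 4 syllables.
V1 /u/ – V2 /e/: just /t/ — single C goes to the following onset.
V2 /e/ – V3 /a/: /lj/ — longest licit onset from the right is /j/, leaving /l/ as coda.
V3 /a/ – V4 /a/: /t/ → onset of the next syllable (single consonants are always licit onsets).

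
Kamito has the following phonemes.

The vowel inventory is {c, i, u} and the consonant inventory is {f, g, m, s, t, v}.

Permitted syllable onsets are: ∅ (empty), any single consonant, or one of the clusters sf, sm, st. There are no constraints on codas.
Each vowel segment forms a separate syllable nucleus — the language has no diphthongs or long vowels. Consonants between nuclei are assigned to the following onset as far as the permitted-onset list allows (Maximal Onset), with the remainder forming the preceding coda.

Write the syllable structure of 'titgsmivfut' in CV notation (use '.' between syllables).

CVCC.CCVC.CVC

The vowels are i, i, u — 3 nuclei, so 3 syllables.
V1 /i/ – V2 /i/: cluster /tgsm/ — the longest permitted-onset suffix is /sm/; onset = /sm/, preceding coda = /tg/.
V2 /i/ – V3 /u/: cluster /vf/ — the longest permitted-onset suffix is /f/; onset = /f/, preceding coda = /v/.
Result: titg.smiv.fut.
Mapping each syllable to C/V: /titg/ → CVCC, /smiv/ → CCVC, /fut/ → CVC.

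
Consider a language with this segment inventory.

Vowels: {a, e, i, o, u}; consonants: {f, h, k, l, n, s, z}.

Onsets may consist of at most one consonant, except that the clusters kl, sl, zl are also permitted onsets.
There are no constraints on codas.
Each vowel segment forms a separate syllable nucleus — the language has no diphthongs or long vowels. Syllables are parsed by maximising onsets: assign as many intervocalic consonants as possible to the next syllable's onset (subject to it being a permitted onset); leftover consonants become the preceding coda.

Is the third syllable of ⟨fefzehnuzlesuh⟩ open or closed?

open

Nuclei (vowels): e, e, u, e, u → 5 syllables.
σ1/σ2 boundary: /fz/ — longest licit onset from the right is /z/, leaving /f/ as coda.
σ2/σ3 boundary: /hn/; trying suffixes from longest down, /n/ is the first permitted one, so coda /h/ | onset /n/.
σ3/σ4 boundary: /zl/ is a licit onset in full, so it all attaches to the next syllable.
σ4/σ5 boundary: /s/ → onset of the next syllable (single consonants are always licit onsets).
Putting it together: fef.zeh.nu.zle.suh.
Syllable 3 is /nu/; it ends in its nucleus with no coda, so it is open.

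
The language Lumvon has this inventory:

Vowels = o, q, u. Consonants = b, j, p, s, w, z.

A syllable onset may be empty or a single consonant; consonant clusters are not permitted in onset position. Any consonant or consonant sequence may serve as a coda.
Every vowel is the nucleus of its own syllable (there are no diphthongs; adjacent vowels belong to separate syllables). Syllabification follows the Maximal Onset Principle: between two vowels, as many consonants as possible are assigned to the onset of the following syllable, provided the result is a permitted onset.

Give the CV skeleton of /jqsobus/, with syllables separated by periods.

Vowels present: q, o, u; each is a nucleus, giving 3 syllables.
Between /q/ (V1) and /o/ (V2): /s/ → onset of the next syllable (single consonants are always licit onsets).
Between /o/ (V2) and /u/ (V3): /b/ is a single consonant, so it becomes the next onset.
Syllabification: jq.so.bus.
Mapping each syllable to C/V: /jq/ → CV, /so/ → CV, /bus/ → CVC.

CV.CV.CVC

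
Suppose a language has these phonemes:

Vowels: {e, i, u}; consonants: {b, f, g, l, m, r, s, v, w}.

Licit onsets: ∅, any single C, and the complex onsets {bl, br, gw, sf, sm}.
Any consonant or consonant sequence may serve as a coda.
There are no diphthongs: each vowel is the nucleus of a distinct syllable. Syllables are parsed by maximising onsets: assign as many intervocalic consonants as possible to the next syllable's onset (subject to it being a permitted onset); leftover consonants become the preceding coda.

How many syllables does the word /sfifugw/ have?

The vowels are i, u — 2 nuclei, so 2 syllables.

2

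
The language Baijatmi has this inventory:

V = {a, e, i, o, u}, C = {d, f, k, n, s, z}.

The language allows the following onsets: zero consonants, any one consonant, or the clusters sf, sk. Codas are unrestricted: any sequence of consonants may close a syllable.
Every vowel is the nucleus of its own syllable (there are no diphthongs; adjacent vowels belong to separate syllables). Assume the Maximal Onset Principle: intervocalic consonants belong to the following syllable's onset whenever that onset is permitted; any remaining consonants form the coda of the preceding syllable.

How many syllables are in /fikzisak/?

Vowels present: i, i, a; each is a nucleus, giving 3 syllables.

3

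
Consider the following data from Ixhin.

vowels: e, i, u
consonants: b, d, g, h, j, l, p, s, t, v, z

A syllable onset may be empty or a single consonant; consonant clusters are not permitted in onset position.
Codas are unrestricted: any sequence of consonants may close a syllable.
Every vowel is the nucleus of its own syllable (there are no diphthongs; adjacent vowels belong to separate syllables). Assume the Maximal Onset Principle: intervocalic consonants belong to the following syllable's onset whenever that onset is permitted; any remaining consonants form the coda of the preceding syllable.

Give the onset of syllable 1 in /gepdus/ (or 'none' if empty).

The vowels are e, u — 2 nuclei, so 2 syllables.
/e…u/ gap (V1→V2): /pd/ splits as /p/ + /d/ (/d/ is the longest suffix that is a licit onset).
Result: gep.dus.
Syllable 1 is /gep/: onset /g/, nucleus /e/, coda /p/.

g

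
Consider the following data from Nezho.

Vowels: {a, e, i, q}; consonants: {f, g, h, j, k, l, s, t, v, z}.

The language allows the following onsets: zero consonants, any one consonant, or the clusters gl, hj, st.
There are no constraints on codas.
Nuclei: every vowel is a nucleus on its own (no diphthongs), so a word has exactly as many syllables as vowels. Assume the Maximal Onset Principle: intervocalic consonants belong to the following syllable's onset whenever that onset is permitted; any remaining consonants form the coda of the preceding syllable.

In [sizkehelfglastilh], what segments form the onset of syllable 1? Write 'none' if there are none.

Vowels present: i, e, e, a, i; each is a nucleus, giving 5 syllables.
σ1/σ2 boundary: cluster /zk/ — the longest permitted-onset suffix is /k/; onset = /k/, preceding coda = /z/.
σ2/σ3 boundary: /h/ is a single consonant, so it becomes the next onset.
σ3/σ4 boundary: cluster /lfgl/ — the longest permitted-onset suffix is /gl/; onset = /gl/, preceding coda = /lf/.
σ4/σ5 boundary: /st/ is a licit onset in full, so it all attaches to the next syllable.
Result: siz.ke.helf.gla.stilh.
Syllable 1 is /siz/: onset /s/, nucleus /i/, coda /z/.

s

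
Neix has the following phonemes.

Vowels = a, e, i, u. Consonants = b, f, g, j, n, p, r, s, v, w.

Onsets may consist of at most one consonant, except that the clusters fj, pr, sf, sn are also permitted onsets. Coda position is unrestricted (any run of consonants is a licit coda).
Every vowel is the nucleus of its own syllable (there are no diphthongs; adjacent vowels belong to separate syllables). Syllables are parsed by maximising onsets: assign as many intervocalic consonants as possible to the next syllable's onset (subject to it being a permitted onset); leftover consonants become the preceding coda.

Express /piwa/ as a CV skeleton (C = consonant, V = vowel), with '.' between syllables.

CV.CV

Vowels present: i, a; each is a nucleus, giving 2 syllables.
/i…a/ gap (V1→V2): /w/ is a single consonant, so it becomes the next onset.
Result: pi.wa.
Mapping each syllable to C/V: /pi/ → CV, /wa/ → CV.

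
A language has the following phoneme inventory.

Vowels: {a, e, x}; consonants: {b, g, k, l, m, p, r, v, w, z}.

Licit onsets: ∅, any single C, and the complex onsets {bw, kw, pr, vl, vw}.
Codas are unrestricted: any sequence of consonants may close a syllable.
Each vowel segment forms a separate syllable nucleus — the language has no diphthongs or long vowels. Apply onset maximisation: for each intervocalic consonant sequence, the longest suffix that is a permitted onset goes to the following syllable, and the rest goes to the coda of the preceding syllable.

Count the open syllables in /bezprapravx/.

Vowels present: e, a, a, x; each is a nucleus, giving 4 syllables.
/e…a/ gap (V1→V2): /zpr/ — longest licit onset from the right is /pr/, leaving /z/ as coda.
/a…a/ gap (V2→V3): /pr/ is a licit onset in full, so it all attaches to the next syllable.
/a…x/ gap (V3→V4): just /v/ — single C goes to the following onset.
Result: bez.pra.pra.vx.
Classifying each syllable: /bez/ (closed), /pra/ (open), /pra/ (open), /vx/ (open).
Open syllables: 3.

3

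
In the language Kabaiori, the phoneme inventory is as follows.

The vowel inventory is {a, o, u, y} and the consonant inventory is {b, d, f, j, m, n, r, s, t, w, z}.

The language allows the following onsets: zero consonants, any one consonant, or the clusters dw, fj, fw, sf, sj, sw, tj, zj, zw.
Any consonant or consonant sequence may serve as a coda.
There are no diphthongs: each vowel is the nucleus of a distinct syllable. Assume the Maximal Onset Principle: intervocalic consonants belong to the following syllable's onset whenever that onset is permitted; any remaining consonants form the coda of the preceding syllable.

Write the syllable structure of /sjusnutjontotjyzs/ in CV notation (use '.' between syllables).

CCVC.CV.CCVC.CV.CCVCC

The vowels are u, u, o, o, y — 5 nuclei, so 5 syllables.
σ1/σ2 boundary: /sn/ — longest licit onset from the right is /n/, leaving /s/ as coda.
σ2/σ3 boundary: /tj/ — entire cluster is a permitted onset → onset /tj/, coda ∅.
σ3/σ4 boundary: /nt/; trying suffixes from longest down, /t/ is the first permitted one, so coda /n/ | onset /t/.
σ4/σ5 boundary: cluster /tj/ — /tj/ is itself a permitted onset, so the whole cluster goes right; preceding coda = ∅.
Syllabification: sjus.nu.tjon.to.tjyzs.
Mapping each syllable to C/V: /sjus/ → CCVC, /nu/ → CV, /tjon/ → CCVC, /to/ → CV, /tjyzs/ → CCVCC.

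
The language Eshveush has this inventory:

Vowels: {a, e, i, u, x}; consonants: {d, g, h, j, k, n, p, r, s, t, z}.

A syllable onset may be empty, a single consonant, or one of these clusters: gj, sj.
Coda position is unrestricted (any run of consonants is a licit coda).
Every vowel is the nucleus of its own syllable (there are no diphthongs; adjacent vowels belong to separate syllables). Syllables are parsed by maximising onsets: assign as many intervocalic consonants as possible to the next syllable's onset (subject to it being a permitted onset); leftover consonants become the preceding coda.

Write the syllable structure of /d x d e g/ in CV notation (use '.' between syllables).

Nuclei (vowels): x, e → 2 syllables.
/x…e/ gap (V1→V2): just /d/ — single C goes to the following onset.
Syllabification: dx.deg.
Mapping each syllable to C/V: /dx/ → CV, /deg/ → CVC.

CV.CVC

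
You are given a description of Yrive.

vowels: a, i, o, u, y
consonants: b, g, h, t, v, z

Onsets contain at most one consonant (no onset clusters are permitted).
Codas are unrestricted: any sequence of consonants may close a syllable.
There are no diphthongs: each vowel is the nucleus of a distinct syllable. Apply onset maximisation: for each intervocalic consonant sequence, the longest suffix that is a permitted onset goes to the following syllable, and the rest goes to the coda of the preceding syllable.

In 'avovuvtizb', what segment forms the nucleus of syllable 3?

u

Vowels present: a, o, u, i; each is a nucleus, giving 4 syllables.
The third nucleus (vowel 3 from the left) is /u/.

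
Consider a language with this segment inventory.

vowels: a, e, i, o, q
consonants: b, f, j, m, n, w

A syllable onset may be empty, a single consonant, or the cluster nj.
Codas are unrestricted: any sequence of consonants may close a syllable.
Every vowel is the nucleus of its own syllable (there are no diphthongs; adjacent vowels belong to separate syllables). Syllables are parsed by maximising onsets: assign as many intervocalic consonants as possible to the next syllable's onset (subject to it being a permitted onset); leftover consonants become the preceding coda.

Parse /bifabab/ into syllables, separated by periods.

Vowels present: i, a, a; each is a nucleus, giving 3 syllables.
σ1/σ2 boundary: /f/ → onset of the next syllable (single consonants are always licit onsets).
σ2/σ3 boundary: /b/ → onset of the next syllable (single consonants are always licit onsets).

bi.fa.bab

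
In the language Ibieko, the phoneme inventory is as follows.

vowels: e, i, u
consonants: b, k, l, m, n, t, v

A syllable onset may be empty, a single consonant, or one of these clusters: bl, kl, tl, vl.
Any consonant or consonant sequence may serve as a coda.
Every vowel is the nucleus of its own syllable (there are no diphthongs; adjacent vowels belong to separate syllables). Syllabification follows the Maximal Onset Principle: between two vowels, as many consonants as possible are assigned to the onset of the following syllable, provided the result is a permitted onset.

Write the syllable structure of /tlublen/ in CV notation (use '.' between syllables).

CCV.CCVC

Vowels present: u, e; each is a nucleus, giving 2 syllables.
σ1/σ2 boundary: cluster /bl/ — /bl/ is itself a permitted onset, so the whole cluster goes right; preceding coda = ∅.
Putting it together: tlu.blen.
Mapping each syllable to C/V: /tlu/ → CCV, /blen/ → CCVC.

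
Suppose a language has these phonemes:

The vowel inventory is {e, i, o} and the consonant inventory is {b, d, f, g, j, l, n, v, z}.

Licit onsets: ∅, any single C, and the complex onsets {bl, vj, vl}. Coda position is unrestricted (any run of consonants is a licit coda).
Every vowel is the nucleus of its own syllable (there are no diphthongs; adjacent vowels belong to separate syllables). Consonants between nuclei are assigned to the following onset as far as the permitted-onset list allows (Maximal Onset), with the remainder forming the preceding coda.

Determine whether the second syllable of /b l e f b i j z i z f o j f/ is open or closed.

closed

Vowels present: e, i, i, o; each is a nucleus, giving 4 syllables.
V1 /e/ – V2 /i/: cluster /fb/ — the longest permitted-onset suffix is /b/; onset = /b/, preceding coda = /f/.
V2 /i/ – V3 /i/: /jz/; trying suffixes from longest down, /z/ is the first permitted one, so coda /j/ | onset /z/.
V3 /i/ – V4 /o/: /zf/; trying suffixes from longest down, /f/ is the first permitted one, so coda /z/ | onset /f/.
So the parse is blef.bij.ziz.fojf.
Syllable 2 is /bij/ with coda /j/, so it is closed.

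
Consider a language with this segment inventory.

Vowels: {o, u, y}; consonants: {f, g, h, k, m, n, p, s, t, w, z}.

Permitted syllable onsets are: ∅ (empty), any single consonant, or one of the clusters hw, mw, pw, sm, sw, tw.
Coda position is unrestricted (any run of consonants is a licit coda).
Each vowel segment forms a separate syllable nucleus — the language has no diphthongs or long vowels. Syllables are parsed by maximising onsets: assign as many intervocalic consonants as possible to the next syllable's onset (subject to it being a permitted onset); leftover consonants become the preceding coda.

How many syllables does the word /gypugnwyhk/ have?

Vowels present: y, u, y; each is a nucleus, giving 3 syllables.

3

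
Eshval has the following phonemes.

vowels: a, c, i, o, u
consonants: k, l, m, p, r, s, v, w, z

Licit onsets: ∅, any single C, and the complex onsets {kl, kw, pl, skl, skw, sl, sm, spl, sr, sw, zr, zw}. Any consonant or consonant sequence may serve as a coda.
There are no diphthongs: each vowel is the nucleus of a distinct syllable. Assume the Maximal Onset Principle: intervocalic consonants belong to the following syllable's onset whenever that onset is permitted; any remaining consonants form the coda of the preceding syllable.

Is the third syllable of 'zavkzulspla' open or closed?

open

Nuclei (vowels): a, u, a → 3 syllables.
V1 /a/ – V2 /u/: cluster /vkz/ — the longest permitted-onset suffix is /z/; onset = /z/, preceding coda = /vk/.
V2 /u/ – V3 /a/: /lspl/ splits as /l/ + /spl/ (/spl/ is the longest suffix that is a licit onset).
Result: zavk.zul.spla.
Syllable 3 is /spla/; it ends in its nucleus with no coda, so it is open.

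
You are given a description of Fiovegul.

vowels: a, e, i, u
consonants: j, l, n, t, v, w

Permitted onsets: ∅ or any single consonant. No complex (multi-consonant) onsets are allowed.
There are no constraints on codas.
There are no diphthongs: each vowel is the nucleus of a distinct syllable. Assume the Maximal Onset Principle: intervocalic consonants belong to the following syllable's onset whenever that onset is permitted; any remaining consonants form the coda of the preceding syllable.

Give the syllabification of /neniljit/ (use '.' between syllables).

ne.nil.jit

Vowels present: e, i, i; each is a nucleus, giving 3 syllables.
σ1/σ2 boundary: /n/ → onset of the next syllable (single consonants are always licit onsets).
σ2/σ3 boundary: /lj/ — longest licit onset from the right is /j/, leaving /l/ as coda.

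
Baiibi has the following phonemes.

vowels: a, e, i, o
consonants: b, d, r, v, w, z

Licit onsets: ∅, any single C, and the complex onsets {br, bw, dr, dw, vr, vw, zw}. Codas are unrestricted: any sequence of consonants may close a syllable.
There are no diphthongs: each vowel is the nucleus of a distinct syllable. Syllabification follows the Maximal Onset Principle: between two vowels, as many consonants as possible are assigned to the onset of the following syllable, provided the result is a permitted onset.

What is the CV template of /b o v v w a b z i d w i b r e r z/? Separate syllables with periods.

CVC.CCVC.CV.CCV.CCVCC

Nuclei (vowels): o, a, i, i, e → 5 syllables.
Between /o/ (V1) and /a/ (V2): /vvw/ splits as /v/ + /vw/ (/vw/ is the longest suffix that is a licit onset).
Between /a/ (V2) and /i/ (V3): /bz/ splits as /b/ + /z/ (/z/ is the longest suffix that is a licit onset).
Between /i/ (V3) and /i/ (V4): cluster /dw/ — /dw/ is itself a permitted onset, so the whole cluster goes right; preceding coda = ∅.
Between /i/ (V4) and /e/ (V5): /br/ — entire cluster is a permitted onset → onset /br/, coda ∅.
Putting it together: bov.vwab.zi.dwi.brerz.
Mapping each syllable to C/V: /bov/ → CVC, /vwab/ → CCVC, /zi/ → CV, /dwi/ → CCV, /brerz/ → CCVCC.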